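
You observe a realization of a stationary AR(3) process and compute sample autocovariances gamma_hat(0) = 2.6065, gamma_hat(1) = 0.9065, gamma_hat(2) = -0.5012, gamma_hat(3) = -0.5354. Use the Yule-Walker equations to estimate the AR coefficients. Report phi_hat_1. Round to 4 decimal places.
\hat\phi_{1} = 0.4760

The Yule-Walker equations for an AR(p) process read, in matrix form,
  Gamma_p phi = r_p,   with   (Gamma_p)_{ij} = gamma(|i - j|),
                       (r_p)_i = gamma(i),   i,j = 1..p.
Substitute the sample gammas (Toeplitz matrix and right-hand side of size 3):
  Gamma_p = [[2.6065, 0.9065, -0.5012], [0.9065, 2.6065, 0.9065], [-0.5012, 0.9065, 2.6065]]
  r_p     = [0.9065, -0.5012, -0.5354]
Written out (R1..R3):
  (R1) 2.6065 phi_1 + 0.9065 phi_2 - 0.5012 phi_3 = 0.9065
  (R2) 0.9065 phi_1 + 2.6065 phi_2 + 0.9065 phi_3 = -0.5012
  (R3) -0.5012 phi_1 + 0.9065 phi_2 + 2.6065 phi_3 = -0.5354
Gaussian elimination:
  R2 <- R2 - (0.9065/2.6065) R1 = R2 - (0.347784) R1:  2.291233 phi_2 + 1.08081 phi_3 = -0.816467
  R3 <- R3 - (-0.5012/2.6065) R1 = R3 - (-0.192289) R1:  1.08081 phi_2 + 2.510125 phi_3 = -0.36109
  R3 <- R3 - (1.08081/2.291233) R2 = R3 - (0.471715) R2:  2.000291 phi_3 = 0.024049
Back-substitution:
  phi_hat_3 = 0.024049 / 2.000291 = 0.012023
  phi_hat_2 = (-0.816467 - (1.08081)(0.012023)) / 2.291233 = -0.362015
  phi_hat_1 = (0.9065 - (0.9065)(-0.362015) - (-0.5012)(0.012023)) / 2.6065 = 0.475999
So phi_hat = [0.4760, -0.3620, 0.0120].
Therefore phi_hat_1 = 0.4760.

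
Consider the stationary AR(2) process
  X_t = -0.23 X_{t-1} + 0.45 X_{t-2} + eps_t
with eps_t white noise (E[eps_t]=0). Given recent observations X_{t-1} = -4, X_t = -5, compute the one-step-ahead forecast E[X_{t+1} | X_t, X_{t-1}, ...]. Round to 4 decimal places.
E[X_{t+1} \mid \mathcal F_t] = -0.6500

For an AR(p) model X_t = c + sum_i phi_i X_{t-i} + eps_t, the
one-step-ahead conditional mean is
  E[X_{t+1} | X_t, ...] = c + sum_i phi_i X_{t+1-i}.
Substitute known values:
  E[X_{t+1} | ...] = (-0.23) * (-5) + (0.45) * (-4)
                   = -0.6500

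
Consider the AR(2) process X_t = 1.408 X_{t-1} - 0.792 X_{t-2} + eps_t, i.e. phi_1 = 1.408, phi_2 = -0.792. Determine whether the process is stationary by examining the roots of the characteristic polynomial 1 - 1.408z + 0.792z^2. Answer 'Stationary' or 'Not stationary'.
\text{Stationary}

The AR(p) characteristic polynomial is P(z) = 1 - 1.408z + 0.792z^2.
Stationarity requires all roots to lie outside the unit circle, i.e. |z| > 1 for every root.
Set 1 + (-1.408) z + (0.792) z^2 = 0, i.e. a z^2 + b z + c = 0 with a = 0.792, b = -1.408, c = 1.
Discriminant D = b^2 - 4ac = (-1.408)^2 - 4*(0.792)*1 = 1.982464 - (3.168) = -1.185536.
D < 0, so the roots are the complex-conjugate pair z = (-b +/- i sqrt(-D)) / (2a) = 0.8889 +/- 0.6874i.
For a conjugate pair |z|^2 = z * conj(z) = (product of roots) = c/a = 1/(0.792) = 1.262626, so |z| = sqrt(1.262626) = 1.1237 for both roots.
Moduli of all roots: 1.1237, 1.1237.
All moduli strictly greater than 1? Yes.
Verdict: Stationary.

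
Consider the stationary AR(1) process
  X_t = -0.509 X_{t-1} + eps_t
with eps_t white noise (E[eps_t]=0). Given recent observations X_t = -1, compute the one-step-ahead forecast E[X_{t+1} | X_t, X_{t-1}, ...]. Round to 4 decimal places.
E[X_{t+1} \mid \mathcal F_t] = 0.5090

For an AR(p) model X_t = c + sum_i phi_i X_{t-i} + eps_t, the
one-step-ahead conditional mean is
  E[X_{t+1} | X_t, ...] = c + sum_i phi_i X_{t+1-i}.
Substitute known values:
  E[X_{t+1} | ...] = (-0.509) * (-1)
                   = 0.5090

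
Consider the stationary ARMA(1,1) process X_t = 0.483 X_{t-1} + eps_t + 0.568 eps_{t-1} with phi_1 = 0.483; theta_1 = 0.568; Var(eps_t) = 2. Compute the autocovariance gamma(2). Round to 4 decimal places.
\gamma(2) = 1.6875

Multiply the model equation by X_{t-k} and take expectations. With theta_0 = psi_0 = 1 and psi_j the MA(infinity) weights, this gives
  gamma(k) - sum_i phi_i gamma(k-i) = c_k,
  c_k = sigma^2 * sum_{j=k..q} theta_j psi_{j-k}   (c_k = 0 for k > q),
using gamma(-m) = gamma(m).
psi-weights needed (psi_j = theta_j + sum_i phi_i psi_{j-i}):
  psi_1 = theta_1 + phi_1 = 0.568 + (0.483) = 1.051
Right-hand sides:
  c_0 = sigma^2 (1 + theta_1 psi_1) = 2 * (1 + (0.568)(1.051)) = 2 * 1.596968 = 3.193936
  c_1 = sigma^2 theta_1 = 2 * (0.568) = 1.136
  c_2 = 0
Equations for k = 0 and k = 1 (AR order 1):
  gamma(0) = phi_1 gamma(1) + c_0
  gamma(1) = phi_1 gamma(0) + c_1
Substituting the second into the first: gamma(0) (1 - phi_1^2) = c_0 + phi_1 c_1, so
  gamma(0) = (c_0 + phi_1 c_1) / (1 - phi_1^2) = (3.193936 + (0.483)(1.136)) / (1 - (0.483)^2) = 3.742624 / 0.766711 = 4.881401.
  gamma(1) = phi_1 gamma(0) + c_1 = (0.483)(4.881401) + (1.136) = 3.493717.
For k = 2 (> q): gamma(2) = phi_1 gamma(1) = (0.483)(3.493717) = 1.687465.
Therefore gamma(2) = 1.6875 (to 4 decimal places).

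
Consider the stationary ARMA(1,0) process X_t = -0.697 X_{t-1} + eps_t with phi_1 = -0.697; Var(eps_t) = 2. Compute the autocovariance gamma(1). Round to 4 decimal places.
\gamma(1) = -2.7111

Multiply the model equation by X_{t-k} and take expectations. With theta_0 = psi_0 = 1 and psi_j the MA(infinity) weights, this gives
  gamma(k) - sum_i phi_i gamma(k-i) = c_k,
  c_k = sigma^2 * sum_{j=k..q} theta_j psi_{j-k}   (c_k = 0 for k > q),
using gamma(-m) = gamma(m).
Pure AR (q = 0): c_0 = sigma^2 = 2, c_k = 0 for k >= 1.
Equations for k = 0 and k = 1 (AR order 1):
  gamma(0) = phi_1 gamma(1) + c_0
  gamma(1) = phi_1 gamma(0) + c_1
Substituting the second into the first: gamma(0) (1 - phi_1^2) = c_0 + phi_1 c_1, so
  gamma(0) = c_0 / (1 - phi_1^2) = 2 / (1 - (-0.697)^2) = 2 / 0.514191 = 3.889605.
  gamma(1) = phi_1 gamma(0) = (-0.697)(3.889605) = -2.711055.
Therefore gamma(1) = -2.7111 (to 4 decimal places).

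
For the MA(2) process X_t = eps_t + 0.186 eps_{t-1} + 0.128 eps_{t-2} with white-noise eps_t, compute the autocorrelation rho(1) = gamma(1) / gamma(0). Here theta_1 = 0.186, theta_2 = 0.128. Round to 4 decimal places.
\rho(1) = 0.1996

For an MA(q) process with theta_0 = 1, the autocovariance is
  gamma(k) = sigma^2 * sum_{i=0..q-k} theta_i * theta_{i+k},
and rho(k) = gamma(k) / gamma(0). Sigma^2 cancels.
  numerator   = (1)*(0.186) + (0.186)*(0.128) = 0.209808.
  denominator = (1)^2 + (0.186)^2 + (0.128)^2 = 1.05098.
  rho(1) = 0.209808 / 1.05098 = 0.1996.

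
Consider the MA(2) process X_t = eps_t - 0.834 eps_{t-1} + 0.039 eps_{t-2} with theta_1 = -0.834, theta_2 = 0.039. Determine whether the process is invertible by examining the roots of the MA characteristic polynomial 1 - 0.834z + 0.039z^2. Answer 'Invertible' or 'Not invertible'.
\text{Invertible}

The MA(q) characteristic polynomial is P(z) = 1 - 0.834z + 0.039z^2.
Invertibility requires all roots to lie outside the unit circle, i.e. |z| > 1 for every root.
Set 1 + (-0.834) z + (0.039) z^2 = 0, i.e. a z^2 + b z + c = 0 with a = 0.039, b = -0.834, c = 1.
Discriminant D = b^2 - 4ac = (-0.834)^2 - 4*(0.039)*1 = 0.695556 - (0.156) = 0.539556.
D >= 0, so the roots are real: z = (-b +/- sqrt(D)) / (2a) = (0.834 +/- 0.734545) / (0.078).
  z_1 = (0.834 + 0.734545) / (0.078) = 20.1095,   |z_1| = 20.1095.
  z_2 = (0.834 - 0.734545) / (0.078) = 1.2751,   |z_2| = 1.2751.
Moduli of all roots: 20.1095, 1.2751.
All moduli strictly greater than 1? Yes.
Verdict: Invertible.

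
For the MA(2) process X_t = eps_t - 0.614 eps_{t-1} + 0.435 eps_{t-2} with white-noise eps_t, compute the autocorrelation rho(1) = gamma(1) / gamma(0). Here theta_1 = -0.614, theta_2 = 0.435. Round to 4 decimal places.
\rho(1) = -0.5626

For an MA(q) process with theta_0 = 1, the autocovariance is
  gamma(k) = sigma^2 * sum_{i=0..q-k} theta_i * theta_{i+k},
and rho(k) = gamma(k) / gamma(0). Sigma^2 cancels.
  numerator   = (1)*(-0.614) + (-0.614)*(0.435) = -0.88109.
  denominator = (1)^2 + (-0.614)^2 + (0.435)^2 = 1.566221.
  rho(1) = -0.88109 / 1.566221 = -0.5626.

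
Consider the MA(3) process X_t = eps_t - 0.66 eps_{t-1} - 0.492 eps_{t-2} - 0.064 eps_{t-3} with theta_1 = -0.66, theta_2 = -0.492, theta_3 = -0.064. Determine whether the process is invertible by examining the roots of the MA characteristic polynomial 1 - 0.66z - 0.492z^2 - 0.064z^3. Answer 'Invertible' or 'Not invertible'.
\text{Not invertible}

The MA(q) characteristic polynomial is P(z) = 1 - 0.66z - 0.492z^2 - 0.064z^3.
Invertibility requires all roots to lie outside the unit circle, i.e. |z| > 1 for every root.
Degree 3: look for a simple real root z0 first, then factor out (1 - z/z0) and solve the remaining quadratic.
Testing z0 = -5: P(-5) = 1 + (-0.66)(-5) + (-0.492)(-5)^2 + (-0.064)(-5)^3
  = 1 + (3.3) + (-12.3) + (8) = 0.  So z_0 = -5 is a root, |z_0| = 5.
Divide out the factor (1 + 0.2 z) = (1 - z/z0) (since 1/z0 = -0.2):
  P(z) = (1 + 0.2 z)(1 + (-0.86) z + (-0.32) z^2)
  [check: z-coef -0.86 - (-0.2) = -0.66; z^2-coef -0.32 - (-0.2)(-0.86) = -0.492; z^3-coef -(-0.2)(-0.32) = -0.064.]
Remaining roots from the quadratic factor 1 + (-0.86) z + (-0.32) z^2:
  Set 1 + (-0.86) z + (-0.32) z^2 = 0, i.e. a z^2 + b z + c = 0 with a = -0.32, b = -0.86, c = 1.
  Discriminant D = b^2 - 4ac = (-0.86)^2 - 4*(-0.32)*1 = 0.7396 - (-1.28) = 2.0196.
  D >= 0, so the roots are real: z = (-b +/- sqrt(D)) / (2a) = (0.86 +/- 1.421126) / (-0.64).
    z_1 = (0.86 + 1.421126) / (-0.64) = -3.5643,   |z_1| = 3.5643.
    z_2 = (0.86 - 1.421126) / (-0.64) = 0.8768,   |z_2| = 0.8768.
Moduli of all roots: 5.0000, 3.5643, 0.8768.
All moduli strictly greater than 1? No.
Verdict: Not invertible.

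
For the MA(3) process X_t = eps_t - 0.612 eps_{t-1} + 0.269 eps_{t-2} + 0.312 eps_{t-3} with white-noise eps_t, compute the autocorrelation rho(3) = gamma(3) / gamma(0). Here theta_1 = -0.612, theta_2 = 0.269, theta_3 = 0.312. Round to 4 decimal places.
\rho(3) = 0.2020

For an MA(q) process with theta_0 = 1, the autocovariance is
  gamma(k) = sigma^2 * sum_{i=0..q-k} theta_i * theta_{i+k},
and rho(k) = gamma(k) / gamma(0). Sigma^2 cancels.
  numerator   = (1)*(0.312) = 0.312.
  denominator = (1)^2 + (-0.612)^2 + (0.269)^2 + (0.312)^2 = 1.544249.
  rho(3) = 0.312 / 1.544249 = 0.2020.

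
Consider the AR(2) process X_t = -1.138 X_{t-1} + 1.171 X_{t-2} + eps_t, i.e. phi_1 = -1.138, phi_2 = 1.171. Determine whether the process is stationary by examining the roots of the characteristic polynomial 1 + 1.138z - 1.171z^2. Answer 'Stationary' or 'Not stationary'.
\text{Not stationary}

The AR(p) characteristic polynomial is P(z) = 1 + 1.138z - 1.171z^2.
Stationarity requires all roots to lie outside the unit circle, i.e. |z| > 1 for every root.
Set 1 + (1.138) z + (-1.171) z^2 = 0, i.e. a z^2 + b z + c = 0 with a = -1.171, b = 1.138, c = 1.
Discriminant D = b^2 - 4ac = (1.138)^2 - 4*(-1.171)*1 = 1.295044 - (-4.684) = 5.979044.
D >= 0, so the roots are real: z = (-b +/- sqrt(D)) / (2a) = (-1.138 +/- 2.445208) / (-2.342).
  z_1 = (-1.138 + 2.445208) / (-2.342) = -0.5582,   |z_1| = 0.5582.
  z_2 = (-1.138 - 2.445208) / (-2.342) = 1.53,   |z_2| = 1.53.
Moduli of all roots: 0.5582, 1.5300.
All moduli strictly greater than 1? No.
Verdict: Not stationary.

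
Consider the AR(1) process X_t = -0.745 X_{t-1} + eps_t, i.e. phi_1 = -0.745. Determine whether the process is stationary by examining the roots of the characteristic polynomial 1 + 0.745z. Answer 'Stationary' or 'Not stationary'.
\text{Stationary}

The AR(p) characteristic polynomial is P(z) = 1 + 0.745z.
Stationarity requires all roots to lie outside the unit circle, i.e. |z| > 1 for every root.
This is linear in z: 1 + (0.745) z = 0  =>  z = -1/(0.745) = -1.342282,  |z| = 1.342282.
Moduli of all roots: 1.3423.
All moduli strictly greater than 1? Yes.
Verdict: Stationary.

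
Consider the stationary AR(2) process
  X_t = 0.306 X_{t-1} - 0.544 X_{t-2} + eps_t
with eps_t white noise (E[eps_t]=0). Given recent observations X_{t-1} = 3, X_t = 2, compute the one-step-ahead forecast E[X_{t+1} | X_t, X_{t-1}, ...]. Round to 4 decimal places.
E[X_{t+1} \mid \mathcal F_t] = -1.0200

For an AR(p) model X_t = c + sum_i phi_i X_{t-i} + eps_t, the
one-step-ahead conditional mean is
  E[X_{t+1} | X_t, ...] = c + sum_i phi_i X_{t+1-i}.
Substitute known values:
  E[X_{t+1} | ...] = (0.306) * (2) + (-0.544) * (3)
                   = -1.0200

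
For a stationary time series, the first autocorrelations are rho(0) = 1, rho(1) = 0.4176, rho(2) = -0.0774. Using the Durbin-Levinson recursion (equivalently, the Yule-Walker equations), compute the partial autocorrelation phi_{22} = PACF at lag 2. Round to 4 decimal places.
\phi_{22} = -0.3050

The PACF at lag k is phi_{kk}, the last component of the solution
to the Yule-Walker system G_k phi = r_k where
  (G_k)_{ij} = rho(|i - j|), (r_k)_i = rho(i), i,j = 1..k.
Equivalently, Durbin-Levinson gives phi_{kk} iteratively:
  phi_{11} = rho(1)
  phi_{kk} = [rho(k) - sum_{j=1..k-1} phi_{k-1,j} rho(k-j)]
            / [1 - sum_{j=1..k-1} phi_{k-1,j} rho(j)],
  phi_{k,j} = phi_{k-1,j} - phi_{kk} phi_{k-1,k-j},  j = 1..k-1.
Step k = 1:
  phi_11 = rho(1) = 0.4176.
Step k = 2:
  phi_22 = [rho(2) - phi_11 rho(1)] / [1 - phi_11 rho(1)] = [-0.0774 - (0.4176)(0.4176)] / [1 - (0.4176)(0.4176)]
         = -0.25178976 / 0.82561024 = -0.305.
Therefore phi_{22} = -0.3050.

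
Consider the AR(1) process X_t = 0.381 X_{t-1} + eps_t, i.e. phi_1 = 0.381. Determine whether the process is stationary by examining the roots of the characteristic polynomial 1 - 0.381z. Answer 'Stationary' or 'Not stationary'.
\text{Stationary}

The AR(p) characteristic polynomial is P(z) = 1 - 0.381z.
Stationarity requires all roots to lie outside the unit circle, i.e. |z| > 1 for every root.
This is linear in z: 1 + (-0.381) z = 0  =>  z = -1/(-0.381) = 2.624672,  |z| = 2.624672.
Moduli of all roots: 2.6247.
All moduli strictly greater than 1? Yes.
Verdict: Stationary.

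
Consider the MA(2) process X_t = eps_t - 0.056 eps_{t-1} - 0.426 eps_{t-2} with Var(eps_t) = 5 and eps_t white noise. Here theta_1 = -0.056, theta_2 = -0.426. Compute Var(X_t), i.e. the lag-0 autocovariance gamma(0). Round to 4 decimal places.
\gamma(0) = 5.9231

For an MA(q) process X_t = eps_t + sum_i theta_i eps_{t-i} with
Var(eps_t) = sigma^2, the variance is
  gamma(0) = sigma^2 * (1 + sum_i theta_i^2).
  sum_i theta_i^2 = (-0.056)^2 + (-0.426)^2 = 0.003136 + 0.181476 = 0.184612.
  gamma(0) = 5 * (1 + 0.184612) = 5 * 1.184612 = 5.92306, which rounds to 5.9231.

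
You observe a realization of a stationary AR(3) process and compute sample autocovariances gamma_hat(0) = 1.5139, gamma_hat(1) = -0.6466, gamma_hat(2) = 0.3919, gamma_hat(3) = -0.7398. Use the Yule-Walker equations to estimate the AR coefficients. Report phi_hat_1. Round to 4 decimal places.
\hat\phi_{1} = -0.3470

The Yule-Walker equations for an AR(p) process read, in matrix form,
  Gamma_p phi = r_p,   with   (Gamma_p)_{ij} = gamma(|i - j|),
                       (r_p)_i = gamma(i),   i,j = 1..p.
Substitute the sample gammas (Toeplitz matrix and right-hand side of size 3):
  Gamma_p = [[1.5139, -0.6466, 0.3919], [-0.6466, 1.5139, -0.6466], [0.3919, -0.6466, 1.5139]]
  r_p     = [-0.6466, 0.3919, -0.7398]
Written out (R1..R3):
  (R1) 1.5139 phi_1 - 0.6466 phi_2 + 0.3919 phi_3 = -0.6466
  (R2) -0.6466 phi_1 + 1.5139 phi_2 - 0.6466 phi_3 = 0.3919
  (R3) 0.3919 phi_1 - 0.6466 phi_2 + 1.5139 phi_3 = -0.7398
Gaussian elimination:
  R2 <- R2 - (-0.6466/1.5139) R1 = R2 - (-0.427109) R1:  1.237731 phi_2 - 0.479216 phi_3 = 0.115731
  R3 <- R3 - (0.3919/1.5139) R1 = R3 - (0.258868) R1:  -0.479216 phi_2 + 1.41245 phi_3 = -0.572416
  R3 <- R3 - (-0.479216/1.237731) R2 = R3 - (-0.387173) R2:  1.22691 phi_3 = -0.527608
Back-substitution:
  phi_hat_3 = -0.527608 / 1.22691 = -0.43003
  phi_hat_2 = (0.115731 - (-0.479216)(-0.43003)) / 1.237731 = -0.072993
  phi_hat_1 = (-0.6466 - (-0.6466)(-0.072993) - (0.3919)(-0.43003)) / 1.5139 = -0.346964
So phi_hat = [-0.3470, -0.0730, -0.4300].
Therefore phi_hat_1 = -0.3470.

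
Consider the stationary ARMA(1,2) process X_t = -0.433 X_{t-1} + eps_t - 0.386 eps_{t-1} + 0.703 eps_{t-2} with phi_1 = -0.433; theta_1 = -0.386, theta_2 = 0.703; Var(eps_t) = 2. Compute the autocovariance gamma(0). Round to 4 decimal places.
\gamma(0) = 6.0949

Multiply the model equation by X_{t-k} and take expectations. With theta_0 = psi_0 = 1 and psi_j the MA(infinity) weights, this gives
  gamma(k) - sum_i phi_i gamma(k-i) = c_k,
  c_k = sigma^2 * sum_{j=k..q} theta_j psi_{j-k}   (c_k = 0 for k > q),
using gamma(-m) = gamma(m).
psi-weights needed (psi_j = theta_j + sum_i phi_i psi_{j-i}):
  psi_1 = theta_1 + phi_1 = -0.386 + (-0.433) = -0.819
  psi_2 = theta_2 + phi_1 psi_1 = 0.703 + (-0.433)(-0.819) = 1.057627
Right-hand sides:
  c_0 = sigma^2 (1 + theta_1 psi_1 + theta_2 psi_2) = 2 * (1 + (-0.386)(-0.819) + (0.703)(1.057627)) = 2 * 2.059646 = 4.119292
  c_1 = sigma^2 (theta_1 + theta_2 psi_1) = 2 * (-0.386 + (0.703)(-0.819)) = -1.923514
  c_2 = sigma^2 theta_2 = 2 * (0.703) = 1.406
Equations for k = 0 and k = 1 (AR order 1):
  gamma(0) = phi_1 gamma(1) + c_0
  gamma(1) = phi_1 gamma(0) + c_1
Substituting the second into the first: gamma(0) (1 - phi_1^2) = c_0 + phi_1 c_1, so
  gamma(0) = (c_0 + phi_1 c_1) / (1 - phi_1^2) = (4.119292 + (-0.433)(-1.923514)) / (1 - (-0.433)^2) = 4.952173 / 0.812511 = 6.0949.
Therefore gamma(0) = 6.0949 (to 4 decimal places).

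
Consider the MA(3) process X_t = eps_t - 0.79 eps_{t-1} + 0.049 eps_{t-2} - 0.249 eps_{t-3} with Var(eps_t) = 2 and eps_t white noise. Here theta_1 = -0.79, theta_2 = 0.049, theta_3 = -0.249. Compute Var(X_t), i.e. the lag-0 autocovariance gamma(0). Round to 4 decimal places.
\gamma(0) = 3.3770

For an MA(q) process X_t = eps_t + sum_i theta_i eps_{t-i} with
Var(eps_t) = sigma^2, the variance is
  gamma(0) = sigma^2 * (1 + sum_i theta_i^2).
  sum_i theta_i^2 = (-0.79)^2 + (0.049)^2 + (-0.249)^2 = 0.6241 + 0.002401 + 0.062001 = 0.688502.
  gamma(0) = 2 * (1 + 0.688502) = 2 * 1.688502 = 3.377004, which rounds to 3.3770.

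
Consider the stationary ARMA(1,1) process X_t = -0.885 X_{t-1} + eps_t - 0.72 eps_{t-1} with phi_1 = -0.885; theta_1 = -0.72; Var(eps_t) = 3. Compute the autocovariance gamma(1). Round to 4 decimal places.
\gamma(1) = -36.3654

Multiply the model equation by X_{t-k} and take expectations. With theta_0 = psi_0 = 1 and psi_j the MA(infinity) weights, this gives
  gamma(k) - sum_i phi_i gamma(k-i) = c_k,
  c_k = sigma^2 * sum_{j=k..q} theta_j psi_{j-k}   (c_k = 0 for k > q),
using gamma(-m) = gamma(m).
psi-weights needed (psi_j = theta_j + sum_i phi_i psi_{j-i}):
  psi_1 = theta_1 + phi_1 = -0.72 + (-0.885) = -1.605
Right-hand sides:
  c_0 = sigma^2 (1 + theta_1 psi_1) = 3 * (1 + (-0.72)(-1.605)) = 3 * 2.1556 = 6.4668
  c_1 = sigma^2 theta_1 = 3 * (-0.72) = -2.16
  c_2 = 0
Equations for k = 0 and k = 1 (AR order 1):
  gamma(0) = phi_1 gamma(1) + c_0
  gamma(1) = phi_1 gamma(0) + c_1
Substituting the second into the first: gamma(0) (1 - phi_1^2) = c_0 + phi_1 c_1, so
  gamma(0) = (c_0 + phi_1 c_1) / (1 - phi_1^2) = (6.4668 + (-0.885)(-2.16)) / (1 - (-0.885)^2) = 8.3784 / 0.216775 = 38.650213.
  gamma(1) = phi_1 gamma(0) + c_1 = (-0.885)(38.650213) + (-2.16) = -36.365439.
Therefore gamma(1) = -36.3654 (to 4 decimal places).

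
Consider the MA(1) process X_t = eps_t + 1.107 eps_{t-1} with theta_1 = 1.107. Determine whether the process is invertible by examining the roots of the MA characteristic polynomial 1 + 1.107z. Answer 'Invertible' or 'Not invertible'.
\text{Not invertible}

The MA(q) characteristic polynomial is P(z) = 1 + 1.107z.
Invertibility requires all roots to lie outside the unit circle, i.e. |z| > 1 for every root.
This is linear in z: 1 + (1.107) z = 0  =>  z = -1/(1.107) = -0.903342,  |z| = 0.903342.
Moduli of all roots: 0.9033.
All moduli strictly greater than 1? No.
Verdict: Not invertible.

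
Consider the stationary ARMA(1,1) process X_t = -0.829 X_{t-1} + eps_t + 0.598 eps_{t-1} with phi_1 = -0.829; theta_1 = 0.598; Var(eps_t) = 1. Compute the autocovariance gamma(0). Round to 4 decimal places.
\gamma(0) = 1.1706

Multiply the model equation by X_{t-k} and take expectations. With theta_0 = psi_0 = 1 and psi_j the MA(infinity) weights, this gives
  gamma(k) - sum_i phi_i gamma(k-i) = c_k,
  c_k = sigma^2 * sum_{j=k..q} theta_j psi_{j-k}   (c_k = 0 for k > q),
using gamma(-m) = gamma(m).
psi-weights needed (psi_j = theta_j + sum_i phi_i psi_{j-i}):
  psi_1 = theta_1 + phi_1 = 0.598 + (-0.829) = -0.231
Right-hand sides:
  c_0 = sigma^2 (1 + theta_1 psi_1) = 1 * (1 + (0.598)(-0.231)) = 1 * 0.861862 = 0.861862
  c_1 = sigma^2 theta_1 = 1 * (0.598) = 0.598
  c_2 = 0
Equations for k = 0 and k = 1 (AR order 1):
  gamma(0) = phi_1 gamma(1) + c_0
  gamma(1) = phi_1 gamma(0) + c_1
Substituting the second into the first: gamma(0) (1 - phi_1^2) = c_0 + phi_1 c_1, so
  gamma(0) = (c_0 + phi_1 c_1) / (1 - phi_1^2) = (0.861862 + (-0.829)(0.598)) / (1 - (-0.829)^2) = 0.36612 / 0.312759 = 1.170614.
Therefore gamma(0) = 1.1706 (to 4 decimal places).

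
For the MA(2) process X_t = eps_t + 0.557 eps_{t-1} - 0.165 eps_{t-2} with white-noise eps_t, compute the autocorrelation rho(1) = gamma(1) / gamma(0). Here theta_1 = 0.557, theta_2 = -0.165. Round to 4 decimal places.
\rho(1) = 0.3477

For an MA(q) process with theta_0 = 1, the autocovariance is
  gamma(k) = sigma^2 * sum_{i=0..q-k} theta_i * theta_{i+k},
and rho(k) = gamma(k) / gamma(0). Sigma^2 cancels.
  numerator   = (1)*(0.557) + (0.557)*(-0.165) = 0.465095.
  denominator = (1)^2 + (0.557)^2 + (-0.165)^2 = 1.337474.
  rho(1) = 0.465095 / 1.337474 = 0.3477.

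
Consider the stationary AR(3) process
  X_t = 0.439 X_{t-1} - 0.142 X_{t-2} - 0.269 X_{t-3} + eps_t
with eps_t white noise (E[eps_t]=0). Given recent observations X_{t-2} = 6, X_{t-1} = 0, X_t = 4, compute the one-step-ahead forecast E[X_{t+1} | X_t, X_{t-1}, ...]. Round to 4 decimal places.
E[X_{t+1} \mid \mathcal F_t] = 0.1420

For an AR(p) model X_t = c + sum_i phi_i X_{t-i} + eps_t, the
one-step-ahead conditional mean is
  E[X_{t+1} | X_t, ...] = c + sum_i phi_i X_{t+1-i}.
Substitute known values:
  E[X_{t+1} | ...] = (0.439) * (4) + (-0.142) * (0) + (-0.269) * (6)
                   = 0.1420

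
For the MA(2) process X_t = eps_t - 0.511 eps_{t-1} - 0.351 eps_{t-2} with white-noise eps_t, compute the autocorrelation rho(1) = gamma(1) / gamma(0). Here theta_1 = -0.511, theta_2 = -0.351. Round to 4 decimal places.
\rho(1) = -0.2396

For an MA(q) process with theta_0 = 1, the autocovariance is
  gamma(k) = sigma^2 * sum_{i=0..q-k} theta_i * theta_{i+k},
and rho(k) = gamma(k) / gamma(0). Sigma^2 cancels.
  numerator   = (1)*(-0.511) + (-0.511)*(-0.351) = -0.331639.
  denominator = (1)^2 + (-0.511)^2 + (-0.351)^2 = 1.384322.
  rho(1) = -0.331639 / 1.384322 = -0.2396.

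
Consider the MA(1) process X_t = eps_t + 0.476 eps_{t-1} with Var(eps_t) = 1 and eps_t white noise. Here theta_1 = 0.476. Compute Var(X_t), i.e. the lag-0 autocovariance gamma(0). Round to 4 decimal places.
\gamma(0) = 1.2266

For an MA(q) process X_t = eps_t + sum_i theta_i eps_{t-i} with
Var(eps_t) = sigma^2, the variance is
  gamma(0) = sigma^2 * (1 + sum_i theta_i^2).
  sum_i theta_i^2 = (0.476)^2 = 0.226576.
  gamma(0) = 1 * (1 + 0.226576) = 1 * 1.226576 = 1.226576, which rounds to 1.2266.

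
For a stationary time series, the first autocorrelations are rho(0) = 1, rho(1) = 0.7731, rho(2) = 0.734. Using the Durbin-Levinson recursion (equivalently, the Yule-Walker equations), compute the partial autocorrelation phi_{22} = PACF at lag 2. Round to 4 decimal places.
\phi_{22} = 0.3388

The PACF at lag k is phi_{kk}, the last component of the solution
to the Yule-Walker system G_k phi = r_k where
  (G_k)_{ij} = rho(|i - j|), (r_k)_i = rho(i), i,j = 1..k.
Equivalently, Durbin-Levinson gives phi_{kk} iteratively:
  phi_{11} = rho(1)
  phi_{kk} = [rho(k) - sum_{j=1..k-1} phi_{k-1,j} rho(k-j)]
            / [1 - sum_{j=1..k-1} phi_{k-1,j} rho(j)],
  phi_{k,j} = phi_{k-1,j} - phi_{kk} phi_{k-1,k-j},  j = 1..k-1.
Step k = 1:
  phi_11 = rho(1) = 0.7731.
Step k = 2:
  phi_22 = [rho(2) - phi_11 rho(1)] / [1 - phi_11 rho(1)] = [0.734 - (0.7731)(0.7731)] / [1 - (0.7731)(0.7731)]
         = 0.13631639 / 0.40231639 = 0.3388.
Therefore phi_{22} = 0.3388.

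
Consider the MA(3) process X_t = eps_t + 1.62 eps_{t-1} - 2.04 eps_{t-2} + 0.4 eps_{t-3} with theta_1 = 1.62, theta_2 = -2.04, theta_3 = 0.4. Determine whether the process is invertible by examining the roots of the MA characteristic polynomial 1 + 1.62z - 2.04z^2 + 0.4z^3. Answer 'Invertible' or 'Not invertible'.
\text{Not invertible}

The MA(q) characteristic polynomial is P(z) = 1 + 1.62z - 2.04z^2 + 0.4z^3.
Invertibility requires all roots to lie outside the unit circle, i.e. |z| > 1 for every root.
Degree 3: look for a simple real root z0 first, then factor out (1 - z/z0) and solve the remaining quadratic.
Testing z0 = -0.4: P(-0.4) = 1 + (1.62)(-0.4) + (-2.04)(-0.4)^2 + (0.4)(-0.4)^3
  = 1 + (-0.648) + (-0.3264) + (-0.0256) = 0.  So z_0 = -0.4 is a root, |z_0| = 0.4.
Divide out the factor (1 + 2.5 z) = (1 - z/z0) (since 1/z0 = -2.5):
  P(z) = (1 + 2.5 z)(1 + (-0.88) z + (0.16) z^2)
  [check: z-coef -0.88 - (-2.5) = 1.62; z^2-coef 0.16 - (-2.5)(-0.88) = -2.04; z^3-coef -(-2.5)(0.16) = 0.4.]
Remaining roots from the quadratic factor 1 + (-0.88) z + (0.16) z^2:
  Set 1 + (-0.88) z + (0.16) z^2 = 0, i.e. a z^2 + b z + c = 0 with a = 0.16, b = -0.88, c = 1.
  Discriminant D = b^2 - 4ac = (-0.88)^2 - 4*(0.16)*1 = 0.7744 - (0.64) = 0.1344.
  D >= 0, so the roots are real: z = (-b +/- sqrt(D)) / (2a) = (0.88 +/- 0.366606) / (0.32).
    z_1 = (0.88 + 0.366606) / (0.32) = 3.8956,   |z_1| = 3.8956.
    z_2 = (0.88 - 0.366606) / (0.32) = 1.6044,   |z_2| = 1.6044.
Moduli of all roots: 0.4000, 3.8956, 1.6044.
All moduli strictly greater than 1? No.
Verdict: Not invertible.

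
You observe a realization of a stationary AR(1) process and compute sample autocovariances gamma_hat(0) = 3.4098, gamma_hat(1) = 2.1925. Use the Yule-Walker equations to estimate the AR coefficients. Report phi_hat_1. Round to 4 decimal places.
\hat\phi_{1} = 0.6430

The Yule-Walker equations for an AR(p) process read, in matrix form,
  Gamma_p phi = r_p,   with   (Gamma_p)_{ij} = gamma(|i - j|),
                       (r_p)_i = gamma(i),   i,j = 1..p.
Substitute the sample gammas (Toeplitz matrix and right-hand side of size 1):
  Gamma_p = [[3.4098]]
  r_p     = [2.1925]
With p = 1 this is the single equation gamma(0) phi_1 = gamma(1):
  phi_hat_1 = gamma(1) / gamma(0) = 2.1925 / 3.4098 = 0.6430.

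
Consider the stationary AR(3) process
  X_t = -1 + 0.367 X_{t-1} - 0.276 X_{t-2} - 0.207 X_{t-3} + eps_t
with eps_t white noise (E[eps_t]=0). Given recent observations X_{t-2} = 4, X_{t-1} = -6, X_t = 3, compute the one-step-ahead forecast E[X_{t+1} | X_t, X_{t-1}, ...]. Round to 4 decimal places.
E[X_{t+1} \mid \mathcal F_t] = 0.9290

For an AR(p) model X_t = c + sum_i phi_i X_{t-i} + eps_t, the
one-step-ahead conditional mean is
  E[X_{t+1} | X_t, ...] = c + sum_i phi_i X_{t+1-i}.
Substitute known values:
  E[X_{t+1} | ...] = -1 + (0.367) * (3) + (-0.276) * (-6) + (-0.207) * (4)
                   = 0.9290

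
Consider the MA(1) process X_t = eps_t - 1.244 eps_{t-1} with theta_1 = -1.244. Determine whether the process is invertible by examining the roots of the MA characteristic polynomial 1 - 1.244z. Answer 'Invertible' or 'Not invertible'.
\text{Not invertible}

The MA(q) characteristic polynomial is P(z) = 1 - 1.244z.
Invertibility requires all roots to lie outside the unit circle, i.e. |z| > 1 for every root.
This is linear in z: 1 + (-1.244) z = 0  =>  z = -1/(-1.244) = 0.803859,  |z| = 0.803859.
Moduli of all roots: 0.8039.
All moduli strictly greater than 1? No.
Verdict: Not invertible.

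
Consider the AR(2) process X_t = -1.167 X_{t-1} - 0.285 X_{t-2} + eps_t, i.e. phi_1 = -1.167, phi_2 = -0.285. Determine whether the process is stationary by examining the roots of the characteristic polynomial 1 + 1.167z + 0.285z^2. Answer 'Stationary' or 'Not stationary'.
\text{Stationary}

The AR(p) characteristic polynomial is P(z) = 1 + 1.167z + 0.285z^2.
Stationarity requires all roots to lie outside the unit circle, i.e. |z| > 1 for every root.
Set 1 + (1.167) z + (0.285) z^2 = 0, i.e. a z^2 + b z + c = 0 with a = 0.285, b = 1.167, c = 1.
Discriminant D = b^2 - 4ac = (1.167)^2 - 4*(0.285)*1 = 1.361889 - (1.14) = 0.221889.
D >= 0, so the roots are real: z = (-b +/- sqrt(D)) / (2a) = (-1.167 +/- 0.471051) / (0.57).
  z_1 = (-1.167 + 0.471051) / (0.57) = -1.221,   |z_1| = 1.221.
  z_2 = (-1.167 - 0.471051) / (0.57) = -2.8738,   |z_2| = 2.8738.
Moduli of all roots: 1.2210, 2.8738.
All moduli strictly greater than 1? Yes.
Verdict: Stationary.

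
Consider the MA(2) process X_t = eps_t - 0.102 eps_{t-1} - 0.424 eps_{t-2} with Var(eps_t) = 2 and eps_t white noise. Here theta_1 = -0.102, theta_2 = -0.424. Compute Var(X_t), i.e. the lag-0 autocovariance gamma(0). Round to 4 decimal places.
\gamma(0) = 2.3804

For an MA(q) process X_t = eps_t + sum_i theta_i eps_{t-i} with
Var(eps_t) = sigma^2, the variance is
  gamma(0) = sigma^2 * (1 + sum_i theta_i^2).
  sum_i theta_i^2 = (-0.102)^2 + (-0.424)^2 = 0.010404 + 0.179776 = 0.19018.
  gamma(0) = 2 * (1 + 0.19018) = 2 * 1.19018 = 2.38036, which rounds to 2.3804.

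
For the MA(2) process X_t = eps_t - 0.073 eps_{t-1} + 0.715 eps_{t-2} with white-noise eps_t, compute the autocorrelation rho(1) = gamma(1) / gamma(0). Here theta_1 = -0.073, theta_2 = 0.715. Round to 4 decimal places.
\rho(1) = -0.0826

For an MA(q) process with theta_0 = 1, the autocovariance is
  gamma(k) = sigma^2 * sum_{i=0..q-k} theta_i * theta_{i+k},
and rho(k) = gamma(k) / gamma(0). Sigma^2 cancels.
  numerator   = (1)*(-0.073) + (-0.073)*(0.715) = -0.125195.
  denominator = (1)^2 + (-0.073)^2 + (0.715)^2 = 1.516554.
  rho(1) = -0.125195 / 1.516554 = -0.0826.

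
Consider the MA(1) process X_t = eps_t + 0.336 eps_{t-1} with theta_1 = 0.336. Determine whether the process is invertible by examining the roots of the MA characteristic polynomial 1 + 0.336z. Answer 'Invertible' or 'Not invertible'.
\text{Invertible}

The MA(q) characteristic polynomial is P(z) = 1 + 0.336z.
Invertibility requires all roots to lie outside the unit circle, i.e. |z| > 1 for every root.
This is linear in z: 1 + (0.336) z = 0  =>  z = -1/(0.336) = -2.97619,  |z| = 2.97619.
Moduli of all roots: 2.9762.
All moduli strictly greater than 1? Yes.
Verdict: Invertible.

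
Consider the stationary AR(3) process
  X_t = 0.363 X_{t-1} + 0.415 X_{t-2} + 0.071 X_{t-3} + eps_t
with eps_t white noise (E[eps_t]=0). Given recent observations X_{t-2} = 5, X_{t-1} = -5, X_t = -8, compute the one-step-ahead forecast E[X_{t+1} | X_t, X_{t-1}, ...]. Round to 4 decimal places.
E[X_{t+1} \mid \mathcal F_t] = -4.6240

For an AR(p) model X_t = c + sum_i phi_i X_{t-i} + eps_t, the
one-step-ahead conditional mean is
  E[X_{t+1} | X_t, ...] = c + sum_i phi_i X_{t+1-i}.
Substitute known values:
  E[X_{t+1} | ...] = (0.363) * (-8) + (0.415) * (-5) + (0.071) * (5)
                   = -4.6240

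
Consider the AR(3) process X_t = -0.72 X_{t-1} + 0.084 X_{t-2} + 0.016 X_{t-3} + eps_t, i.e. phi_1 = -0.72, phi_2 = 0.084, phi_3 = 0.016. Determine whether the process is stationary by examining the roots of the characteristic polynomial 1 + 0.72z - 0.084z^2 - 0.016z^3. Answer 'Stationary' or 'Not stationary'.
\text{Stationary}

The AR(p) characteristic polynomial is P(z) = 1 + 0.72z - 0.084z^2 - 0.016z^3.
Stationarity requires all roots to lie outside the unit circle, i.e. |z| > 1 for every root.
Degree 3: look for a simple real root z0 first, then factor out (1 - z/z0) and solve the remaining quadratic.
Testing z0 = -1.25: P(-1.25) = 1 + (0.72)(-1.25) + (-0.084)(-1.25)^2 + (-0.016)(-1.25)^3
  = 1 + (-0.9) + (-0.13125) + (0.03125) = 0.  So z_0 = -1.25 is a root, |z_0| = 1.25.
Divide out the factor (1 + 0.8 z) = (1 - z/z0) (since 1/z0 = -0.8):
  P(z) = (1 + 0.8 z)(1 + (-0.08) z + (-0.02) z^2)
  [check: z-coef -0.08 - (-0.8) = 0.72; z^2-coef -0.02 - (-0.8)(-0.08) = -0.084; z^3-coef -(-0.8)(-0.02) = -0.016.]
Remaining roots from the quadratic factor 1 + (-0.08) z + (-0.02) z^2:
  Set 1 + (-0.08) z + (-0.02) z^2 = 0, i.e. a z^2 + b z + c = 0 with a = -0.02, b = -0.08, c = 1.
  Discriminant D = b^2 - 4ac = (-0.08)^2 - 4*(-0.02)*1 = 0.0064 - (-0.08) = 0.0864.
  D >= 0, so the roots are real: z = (-b +/- sqrt(D)) / (2a) = (0.08 +/- 0.293939) / (-0.04).
    z_1 = (0.08 + 0.293939) / (-0.04) = -9.3485,   |z_1| = 9.3485.
    z_2 = (0.08 - 0.293939) / (-0.04) = 5.3485,   |z_2| = 5.3485.
Moduli of all roots: 1.2500, 9.3485, 5.3485.
All moduli strictly greater than 1? Yes.
Verdict: Stationary.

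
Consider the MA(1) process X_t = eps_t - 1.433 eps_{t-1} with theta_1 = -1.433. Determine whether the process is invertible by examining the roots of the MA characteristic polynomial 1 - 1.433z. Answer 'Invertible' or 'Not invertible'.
\text{Not invertible}

The MA(q) characteristic polynomial is P(z) = 1 - 1.433z.
Invertibility requires all roots to lie outside the unit circle, i.e. |z| > 1 for every root.
This is linear in z: 1 + (-1.433) z = 0  =>  z = -1/(-1.433) = 0.697837,  |z| = 0.697837.
Moduli of all roots: 0.6978.
All moduli strictly greater than 1? No.
Verdict: Not invertible.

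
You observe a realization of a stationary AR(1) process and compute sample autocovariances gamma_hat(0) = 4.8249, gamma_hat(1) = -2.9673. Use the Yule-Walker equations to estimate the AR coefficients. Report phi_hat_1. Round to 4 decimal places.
\hat\phi_{1} = -0.6150

The Yule-Walker equations for an AR(p) process read, in matrix form,
  Gamma_p phi = r_p,   with   (Gamma_p)_{ij} = gamma(|i - j|),
                       (r_p)_i = gamma(i),   i,j = 1..p.
Substitute the sample gammas (Toeplitz matrix and right-hand side of size 1):
  Gamma_p = [[4.8249]]
  r_p     = [-2.9673]
With p = 1 this is the single equation gamma(0) phi_1 = gamma(1):
  phi_hat_1 = gamma(1) / gamma(0) = -2.9673 / 4.8249 = -0.6150.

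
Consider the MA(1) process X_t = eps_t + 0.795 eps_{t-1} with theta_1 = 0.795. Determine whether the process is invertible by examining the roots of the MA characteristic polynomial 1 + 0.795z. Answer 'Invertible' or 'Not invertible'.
\text{Invertible}

The MA(q) characteristic polynomial is P(z) = 1 + 0.795z.
Invertibility requires all roots to lie outside the unit circle, i.e. |z| > 1 for every root.
This is linear in z: 1 + (0.795) z = 0  =>  z = -1/(0.795) = -1.257862,  |z| = 1.257862.
Moduli of all roots: 1.2579.
All moduli strictly greater than 1? Yes.
Verdict: Invertible.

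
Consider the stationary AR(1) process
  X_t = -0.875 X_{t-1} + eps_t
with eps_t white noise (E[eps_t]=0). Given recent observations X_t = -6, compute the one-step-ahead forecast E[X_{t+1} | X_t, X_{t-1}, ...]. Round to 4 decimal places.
E[X_{t+1} \mid \mathcal F_t] = 5.2500

For an AR(p) model X_t = c + sum_i phi_i X_{t-i} + eps_t, the
one-step-ahead conditional mean is
  E[X_{t+1} | X_t, ...] = c + sum_i phi_i X_{t+1-i}.
Substitute known values:
  E[X_{t+1} | ...] = (-0.875) * (-6)
                   = 5.2500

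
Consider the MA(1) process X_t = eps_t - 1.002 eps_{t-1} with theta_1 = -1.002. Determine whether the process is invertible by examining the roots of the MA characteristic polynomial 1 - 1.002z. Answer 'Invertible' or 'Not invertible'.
\text{Not invertible}

The MA(q) characteristic polynomial is P(z) = 1 - 1.002z.
Invertibility requires all roots to lie outside the unit circle, i.e. |z| > 1 for every root.
This is linear in z: 1 + (-1.002) z = 0  =>  z = -1/(-1.002) = 0.998004,  |z| = 0.998004.
Moduli of all roots: 0.9980.
All moduli strictly greater than 1? No.
Verdict: Not invertible.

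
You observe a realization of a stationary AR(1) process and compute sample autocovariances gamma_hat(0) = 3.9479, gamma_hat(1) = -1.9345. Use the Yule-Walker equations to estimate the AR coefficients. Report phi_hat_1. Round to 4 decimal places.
\hat\phi_{1} = -0.4900

The Yule-Walker equations for an AR(p) process read, in matrix form,
  Gamma_p phi = r_p,   with   (Gamma_p)_{ij} = gamma(|i - j|),
                       (r_p)_i = gamma(i),   i,j = 1..p.
Substitute the sample gammas (Toeplitz matrix and right-hand side of size 1):
  Gamma_p = [[3.9479]]
  r_p     = [-1.9345]
With p = 1 this is the single equation gamma(0) phi_1 = gamma(1):
  phi_hat_1 = gamma(1) / gamma(0) = -1.9345 / 3.9479 = -0.4900.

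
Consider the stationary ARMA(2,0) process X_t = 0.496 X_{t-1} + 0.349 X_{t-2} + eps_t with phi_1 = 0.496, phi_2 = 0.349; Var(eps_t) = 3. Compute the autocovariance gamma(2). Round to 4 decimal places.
\gamma(2) = 5.9193

Multiply the model equation by X_{t-k} and take expectations. With theta_0 = psi_0 = 1 and psi_j the MA(infinity) weights, this gives
  gamma(k) - sum_i phi_i gamma(k-i) = c_k,
  c_k = sigma^2 * sum_{j=k..q} theta_j psi_{j-k}   (c_k = 0 for k > q),
using gamma(-m) = gamma(m).
Pure AR (q = 0): c_0 = sigma^2 = 3, c_k = 0 for k >= 1.
Equations for k = 0, 1, 2 (AR order 2, c_2 = 0):
  (E0) gamma(0) = phi_1 gamma(1) + phi_2 gamma(2) + c_0
  (E1) gamma(1) = phi_1 gamma(0) + phi_2 gamma(1) + c_1
  (E2) gamma(2) = phi_1 gamma(1) + phi_2 gamma(0)
From (E1): gamma(1) = A gamma(0) + B with
  A = phi_1 / (1 - phi_2) = 0.496 / 0.651 = 0.761905,   B = c_1 / (1 - phi_2) = 0 / 0.651 = 0.
Insert (E2) into (E0): gamma(0) (1 - phi_2^2) = phi_1 (1 + phi_2) gamma(1) + c_0.
  phi_1 (1 + phi_2) = (0.496)(1.349) = 0.669104,   1 - phi_2^2 = 0.878199.
Replace gamma(1) by A gamma(0) + B and collect gamma(0):
  gamma(0) [0.878199 - (0.669104)(0.761905)] = c_0 = 3
  gamma(0) * 0.368405 = 3
  gamma(0) = 3 / 0.368405 = 8.143201.
  gamma(1) = A gamma(0) = (0.761905)(8.143201) = 6.204344.
  gamma(2) = phi_1 gamma(1) + phi_2 gamma(0) = (0.496)(6.204344) + (0.349)(8.143201) = 5.919332.
Therefore gamma(2) = 5.9193 (to 4 decimal places).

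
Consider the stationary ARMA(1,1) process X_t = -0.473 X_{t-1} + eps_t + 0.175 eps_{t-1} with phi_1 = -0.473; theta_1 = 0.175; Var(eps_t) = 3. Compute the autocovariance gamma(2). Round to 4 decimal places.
\gamma(2) = 0.4996

Multiply the model equation by X_{t-k} and take expectations. With theta_0 = psi_0 = 1 and psi_j the MA(infinity) weights, this gives
  gamma(k) - sum_i phi_i gamma(k-i) = c_k,
  c_k = sigma^2 * sum_{j=k..q} theta_j psi_{j-k}   (c_k = 0 for k > q),
using gamma(-m) = gamma(m).
psi-weights needed (psi_j = theta_j + sum_i phi_i psi_{j-i}):
  psi_1 = theta_1 + phi_1 = 0.175 + (-0.473) = -0.298
Right-hand sides:
  c_0 = sigma^2 (1 + theta_1 psi_1) = 3 * (1 + (0.175)(-0.298)) = 3 * 0.94785 = 2.84355
  c_1 = sigma^2 theta_1 = 3 * (0.175) = 0.525
  c_2 = 0
Equations for k = 0 and k = 1 (AR order 1):
  gamma(0) = phi_1 gamma(1) + c_0
  gamma(1) = phi_1 gamma(0) + c_1
Substituting the second into the first: gamma(0) (1 - phi_1^2) = c_0 + phi_1 c_1, so
  gamma(0) = (c_0 + phi_1 c_1) / (1 - phi_1^2) = (2.84355 + (-0.473)(0.525)) / (1 - (-0.473)^2) = 2.595225 / 0.776271 = 3.343195.
  gamma(1) = phi_1 gamma(0) + c_1 = (-0.473)(3.343195) + (0.525) = -1.056331.
For k = 2 (> q): gamma(2) = phi_1 gamma(1) = (-0.473)(-1.056331) = 0.499645.
Therefore gamma(2) = 0.4996 (to 4 decimal places).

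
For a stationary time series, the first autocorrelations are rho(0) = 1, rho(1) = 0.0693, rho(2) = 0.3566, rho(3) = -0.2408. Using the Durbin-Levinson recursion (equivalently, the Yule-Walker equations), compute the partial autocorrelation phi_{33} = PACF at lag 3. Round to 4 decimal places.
\phi_{33} = -0.3230

The PACF at lag k is phi_{kk}, the last component of the solution
to the Yule-Walker system G_k phi = r_k where
  (G_k)_{ij} = rho(|i - j|), (r_k)_i = rho(i), i,j = 1..k.
Equivalently, Durbin-Levinson gives phi_{kk} iteratively:
  phi_{11} = rho(1)
  phi_{kk} = [rho(k) - sum_{j=1..k-1} phi_{k-1,j} rho(k-j)]
            / [1 - sum_{j=1..k-1} phi_{k-1,j} rho(j)],
  phi_{k,j} = phi_{k-1,j} - phi_{kk} phi_{k-1,k-j},  j = 1..k-1.
Step k = 1:
  phi_11 = rho(1) = 0.0693.
Step k = 2:
  phi_22 = [rho(2) - phi_11 rho(1)] / [1 - phi_11 rho(1)] = [0.3566 - (0.0693)(0.0693)] / [1 - (0.0693)(0.0693)]
         = 0.35179751 / 0.99519751 = 0.353495.
  Update: phi_21 = phi_11 - phi_22 phi_11 = 0.0693 - (0.353495)(0.0693) = 0.044803.
Step k = 3:
  phi_33 = [rho(3) - phi_21 rho(2) - phi_22 rho(1)] / [1 - phi_21 rho(1) - phi_22 rho(2)]
    numerator   = -0.2408 - (0.044803)(0.3566) - (0.353495)(0.0693) = -0.28127389
    denominator = 1 - (0.044803)(0.0693) - (0.353495)(0.3566) = 0.87083879
  phi_33 = -0.28127389 / 0.87083879 = -0.323.
Therefore phi_{33} = -0.3230.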